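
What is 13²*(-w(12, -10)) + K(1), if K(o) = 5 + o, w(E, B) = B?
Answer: 1696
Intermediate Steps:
13²*(-w(12, -10)) + K(1) = 13²*(-1*(-10)) + (5 + 1) = 169*10 + 6 = 1690 + 6 = 1696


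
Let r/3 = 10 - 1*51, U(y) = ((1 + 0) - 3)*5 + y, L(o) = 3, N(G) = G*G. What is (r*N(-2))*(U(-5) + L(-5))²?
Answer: -70848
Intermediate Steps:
N(G) = G²
U(y) = -10 + y (U(y) = (1 - 3)*5 + y = -2*5 + y = -10 + y)
r = -123 (r = 3*(10 - 1*51) = 3*(10 - 51) = 3*(-41) = -123)
(r*N(-2))*(U(-5) + L(-5))² = (-123*(-2)²)*((-10 - 5) + 3)² = (-123*4)*(-15 + 3)² = -492*(-12)² = -492*144 = -70848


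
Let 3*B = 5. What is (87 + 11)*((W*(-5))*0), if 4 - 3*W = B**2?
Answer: 0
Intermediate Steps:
B = 5/3 (B = (1/3)*5 = 5/3 ≈ 1.6667)
W = 11/27 (W = 4/3 - (5/3)**2/3 = 4/3 - 1/3*25/9 = 4/3 - 25/27 = 11/27 ≈ 0.40741)
(87 + 11)*((W*(-5))*0) = (87 + 11)*(((11/27)*(-5))*0) = 98*(-55/27*0) = 98*0 = 0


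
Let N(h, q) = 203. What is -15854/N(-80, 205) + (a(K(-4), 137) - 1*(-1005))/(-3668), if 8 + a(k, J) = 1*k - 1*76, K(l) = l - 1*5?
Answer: -2083486/26593 ≈ -78.347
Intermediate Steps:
K(l) = -5 + l (K(l) = l - 5 = -5 + l)
a(k, J) = -84 + k (a(k, J) = -8 + (1*k - 1*76) = -8 + (k - 76) = -8 + (-76 + k) = -84 + k)
-15854/N(-80, 205) + (a(K(-4), 137) - 1*(-1005))/(-3668) = -15854/203 + ((-84 + (-5 - 4)) - 1*(-1005))/(-3668) = -15854*1/203 + ((-84 - 9) + 1005)*(-1/3668) = -15854/203 + (-93 + 1005)*(-1/3668) = -15854/203 + 912*(-1/3668) = -15854/203 - 228/917 = -2083486/26593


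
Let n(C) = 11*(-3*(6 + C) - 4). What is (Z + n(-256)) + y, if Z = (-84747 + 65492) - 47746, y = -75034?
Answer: -133829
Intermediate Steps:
n(C) = -242 - 33*C (n(C) = 11*((-18 - 3*C) - 4) = 11*(-22 - 3*C) = -242 - 33*C)
Z = -67001 (Z = -19255 - 47746 = -67001)
(Z + n(-256)) + y = (-67001 + (-242 - 33*(-256))) - 75034 = (-67001 + (-242 + 8448)) - 75034 = (-67001 + 8206) - 75034 = -58795 - 75034 = -133829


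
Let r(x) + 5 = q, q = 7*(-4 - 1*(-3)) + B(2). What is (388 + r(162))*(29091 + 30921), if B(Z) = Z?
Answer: 22684536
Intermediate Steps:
q = -5 (q = 7*(-4 - 1*(-3)) + 2 = 7*(-4 + 3) + 2 = 7*(-1) + 2 = -7 + 2 = -5)
r(x) = -10 (r(x) = -5 - 5 = -10)
(388 + r(162))*(29091 + 30921) = (388 - 10)*(29091 + 30921) = 378*60012 = 22684536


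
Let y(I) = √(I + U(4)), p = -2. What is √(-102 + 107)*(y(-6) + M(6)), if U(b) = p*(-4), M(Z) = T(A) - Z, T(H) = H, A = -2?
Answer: √5*(-8 + √2) ≈ -14.726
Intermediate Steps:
M(Z) = -2 - Z
U(b) = 8 (U(b) = -2*(-4) = 8)
y(I) = √(8 + I) (y(I) = √(I + 8) = √(8 + I))
√(-102 + 107)*(y(-6) + M(6)) = √(-102 + 107)*(√(8 - 6) + (-2 - 1*6)) = √5*(√2 + (-2 - 6)) = √5*(√2 - 8) = √5*(-8 + √2)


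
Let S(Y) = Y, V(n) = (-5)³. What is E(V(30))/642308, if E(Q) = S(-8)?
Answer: -2/160577 ≈ -1.2455e-5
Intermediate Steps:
V(n) = -125
E(Q) = -8
E(V(30))/642308 = -8/642308 = -8*1/642308 = -2/160577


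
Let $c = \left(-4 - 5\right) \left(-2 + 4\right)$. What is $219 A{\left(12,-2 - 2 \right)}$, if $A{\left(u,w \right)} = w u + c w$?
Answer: $5256$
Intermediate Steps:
$c = -18$ ($c = \left(-9\right) 2 = -18$)
$A{\left(u,w \right)} = - 18 w + u w$ ($A{\left(u,w \right)} = w u - 18 w = u w - 18 w = - 18 w + u w$)
$219 A{\left(12,-2 - 2 \right)} = 219 \left(-2 - 2\right) \left(-18 + 12\right) = 219 \left(-2 - 2\right) \left(-6\right) = 219 \left(\left(-4\right) \left(-6\right)\right) = 219 \cdot 24 = 5256$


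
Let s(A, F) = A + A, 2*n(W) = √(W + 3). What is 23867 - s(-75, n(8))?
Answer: 24017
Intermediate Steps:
n(W) = √(3 + W)/2 (n(W) = √(W + 3)/2 = √(3 + W)/2)
s(A, F) = 2*A
23867 - s(-75, n(8)) = 23867 - 2*(-75) = 23867 - 1*(-150) = 23867 + 150 = 24017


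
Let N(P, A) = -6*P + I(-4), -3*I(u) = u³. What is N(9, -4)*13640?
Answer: -1336720/3 ≈ -4.4557e+5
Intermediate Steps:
I(u) = -u³/3
N(P, A) = 64/3 - 6*P (N(P, A) = -6*P - ⅓*(-4)³ = -6*P - ⅓*(-64) = -6*P + 64/3 = 64/3 - 6*P)
N(9, -4)*13640 = (64/3 - 6*9)*13640 = (64/3 - 54)*13640 = -98/3*13640 = -1336720/3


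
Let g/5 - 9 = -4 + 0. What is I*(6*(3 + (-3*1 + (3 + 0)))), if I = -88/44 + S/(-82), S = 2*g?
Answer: -1926/41 ≈ -46.976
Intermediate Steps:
g = 25 (g = 45 + 5*(-4 + 0) = 45 + 5*(-4) = 45 - 20 = 25)
S = 50 (S = 2*25 = 50)
I = -107/41 (I = -88/44 + 50/(-82) = -88*1/44 + 50*(-1/82) = -2 - 25/41 = -107/41 ≈ -2.6098)
I*(6*(3 + (-3*1 + (3 + 0)))) = -642*(3 + (-3*1 + (3 + 0)))/41 = -642*(3 + (-3 + 3))/41 = -642*(3 + 0)/41 = -642*3/41 = -107/41*18 = -1926/41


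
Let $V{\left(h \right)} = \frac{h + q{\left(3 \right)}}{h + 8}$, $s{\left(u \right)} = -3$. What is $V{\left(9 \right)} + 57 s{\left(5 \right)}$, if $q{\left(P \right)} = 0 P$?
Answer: $- \frac{2898}{17} \approx -170.47$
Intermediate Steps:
$q{\left(P \right)} = 0$
$V{\left(h \right)} = \frac{h}{8 + h}$ ($V{\left(h \right)} = \frac{h + 0}{h + 8} = \frac{h}{8 + h}$)
$V{\left(9 \right)} + 57 s{\left(5 \right)} = \frac{9}{8 + 9} + 57 \left(-3\right) = \frac{9}{17} - 171 = - \frac{2898}{17}$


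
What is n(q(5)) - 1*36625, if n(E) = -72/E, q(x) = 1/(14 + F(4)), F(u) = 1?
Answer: -37705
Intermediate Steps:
q(x) = 1/15 (q(x) = 1/(14 + 1) = 1/15)
n(q(5)) - 1*36625 = -72/1/15 - 1*36625 = -72*15 - 36625 = -1080 - 36625 = -37705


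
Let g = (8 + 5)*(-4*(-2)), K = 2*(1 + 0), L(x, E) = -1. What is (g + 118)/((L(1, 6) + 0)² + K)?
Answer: 74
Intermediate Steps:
K = 2 (K = 2*1 = 2)
g = 104 (g = 13*8 = 104)
(g + 118)/((L(1, 6) + 0)² + K) = (104 + 118)/((-1 + 0)² + 2) = 222/((-1)² + 2) = 222/(1 + 2) = 222/3 = 222*(⅓) = 74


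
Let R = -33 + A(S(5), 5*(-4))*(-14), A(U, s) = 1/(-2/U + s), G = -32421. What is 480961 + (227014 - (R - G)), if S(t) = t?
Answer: 34454902/51 ≈ 6.7559e+5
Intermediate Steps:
A(U, s) = 1/(s - 2/U)
R = -1648/51 (R = -33 + (5/(-2 + 5*(5*(-4))))*(-14) = -33 + (5/(-2 + 5*(-20)))*(-14) = -33 + (5/(-2 - 100))*(-14) = -33 + (5/(-102))*(-14) = -33 + (5*(-1/102))*(-14) = -33 - 5/102*(-14) = -33 + 35/51 = -1648/51 ≈ -32.314)
480961 + (227014 - (R - G)) = 480961 + (227014 - (-1648/51 - 1*(-32421))) = 480961 + (227014 - (-1648/51 + 32421)) = 480961 + (227014 - 1*1651823/51) = 480961 + (227014 - 1651823/51) = 480961 + 9925891/51 = 34454902/51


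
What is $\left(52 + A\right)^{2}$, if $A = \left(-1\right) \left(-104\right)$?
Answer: $24336$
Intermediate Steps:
$A = 104$
$\left(52 + A\right)^{2} = \left(52 + 104\right)^{2} = 156^{2} = 24336$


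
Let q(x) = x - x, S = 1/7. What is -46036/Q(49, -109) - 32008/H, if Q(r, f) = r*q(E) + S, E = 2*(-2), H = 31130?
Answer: -5015868384/15565 ≈ -3.2225e+5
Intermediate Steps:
E = -4
S = ⅐ ≈ 0.14286
q(x) = 0
Q(r, f) = ⅐ (Q(r, f) = r*0 + ⅐ = 0 + ⅐ = ⅐)
-46036/Q(49, -109) - 32008/H = -46036/⅐ - 32008/31130 = -46036*7 - 32008*1/31130 = -322252 - 16004/15565 = -5015868384/15565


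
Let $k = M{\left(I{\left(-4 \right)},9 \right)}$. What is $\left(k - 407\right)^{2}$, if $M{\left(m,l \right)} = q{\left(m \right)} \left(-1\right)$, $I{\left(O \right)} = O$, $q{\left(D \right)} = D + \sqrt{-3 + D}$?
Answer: $\left(403 + i \sqrt{7}\right)^{2} \approx 1.624 \cdot 10^{5} + 2132.0 i$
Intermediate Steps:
$M{\left(m,l \right)} = - m - \sqrt{-3 + m}$ ($M{\left(m,l \right)} = \left(m + \sqrt{-3 + m}\right) \left(-1\right) = - m - \sqrt{-3 + m}$)
$k = 4 - i \sqrt{7}$ ($k = \left(-1\right) \left(-4\right) - \sqrt{-3 - 4} = 4 - \sqrt{-7} = 4 - i \sqrt{7} \approx 4.0 - 2.6458 i$)
$\left(k - 407\right)^{2} = \left(\left(4 - i \sqrt{7}\right) - 407\right)^{2} = \left(-403 - i \sqrt{7}\right)^{2}$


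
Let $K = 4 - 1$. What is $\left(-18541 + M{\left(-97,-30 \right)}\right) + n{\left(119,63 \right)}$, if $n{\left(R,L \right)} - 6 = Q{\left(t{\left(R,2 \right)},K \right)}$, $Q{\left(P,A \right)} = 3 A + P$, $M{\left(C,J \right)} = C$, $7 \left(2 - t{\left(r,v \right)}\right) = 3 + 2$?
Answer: $- \frac{130352}{7} \approx -18622.0$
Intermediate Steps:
$t{\left(r,v \right)} = \frac{9}{7}$ ($t{\left(r,v \right)} = 2 - \frac{3 + 2}{7} = 2 - \frac{5}{7} = \frac{9}{7}$)
$K = 3$
$Q{\left(P,A \right)} = P + 3 A$
$n{\left(R,L \right)} = \frac{114}{7}$ ($n{\left(R,L \right)} = 6 + \left(\frac{9}{7} + 3 \cdot 3\right) = 6 + \left(\frac{9}{7} + 9\right) = 6 + \frac{72}{7} = \frac{114}{7}$)
$\left(-18541 + M{\left(-97,-30 \right)}\right) + n{\left(119,63 \right)} = \left(-18541 - 97\right) + \frac{114}{7} = -18638 + \frac{114}{7} = - \frac{130352}{7}$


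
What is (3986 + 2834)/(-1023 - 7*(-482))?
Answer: 6820/2351 ≈ 2.9009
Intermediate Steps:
(3986 + 2834)/(-1023 - 7*(-482)) = 6820/(-1023 + 3374) = 6820/2351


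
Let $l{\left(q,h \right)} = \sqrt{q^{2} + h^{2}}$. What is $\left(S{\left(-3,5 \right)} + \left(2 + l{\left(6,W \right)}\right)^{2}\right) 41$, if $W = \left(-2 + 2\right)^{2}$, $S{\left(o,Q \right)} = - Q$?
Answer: $2419$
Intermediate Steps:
$W = 0$ ($W = 0^{2} = 0$)
$l{\left(q,h \right)} = \sqrt{h^{2} + q^{2}}$
$\left(S{\left(-3,5 \right)} + \left(2 + l{\left(6,W \right)}\right)^{2}\right) 41 = \left(\left(-1\right) 5 + \left(2 + \sqrt{0^{2} + 6^{2}}\right)^{2}\right) 41 = \left(-5 + \left(2 + \sqrt{0 + 36}\right)^{2}\right) 41 = \left(-5 + \left(2 + \sqrt{36}\right)^{2}\right) 41 = \left(-5 + \left(2 + 6\right)^{2}\right) 41 = \left(-5 + 8^{2}\right) 41 = \left(-5 + 64\right) 41 = 59 \cdot 41 = 2419$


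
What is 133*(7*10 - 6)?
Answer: 8512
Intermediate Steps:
133*(7*10 - 6) = 133*(70 - 6) = 133*64 = 8512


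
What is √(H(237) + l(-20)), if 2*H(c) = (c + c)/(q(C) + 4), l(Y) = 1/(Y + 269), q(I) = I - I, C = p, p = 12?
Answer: √14695233/498 ≈ 7.6977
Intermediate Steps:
C = 12
q(I) = 0
l(Y) = 1/(269 + Y)
H(c) = c/4 (H(c) = ((c + c)/(0 + 4))/2 = ((2*c)/4)/2 = ((2*c)*(¼))/2 = (c/2)/2 = c/4)
√(H(237) + l(-20)) = √((¼)*237 + 1/(269 - 20)) = √(237/4 + 1/249) = √(59017/996) = √14695233/498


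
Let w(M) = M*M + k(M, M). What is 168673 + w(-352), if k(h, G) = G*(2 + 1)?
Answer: 291521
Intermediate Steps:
k(h, G) = 3*G (k(h, G) = G*3 = 3*G)
w(M) = M**2 + 3*M (w(M) = M*M + 3*M = M**2 + 3*M)
168673 + w(-352) = 168673 - 352*(3 - 352) = 168673 - 352*(-349) = 168673 + 122848 = 291521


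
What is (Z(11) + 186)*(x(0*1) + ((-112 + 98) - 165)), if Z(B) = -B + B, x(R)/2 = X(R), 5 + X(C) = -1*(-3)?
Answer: -34038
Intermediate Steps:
X(C) = -2 (X(C) = -5 - 1*(-3) = -5 + 3 = -2)
x(R) = -4 (x(R) = 2*(-2) = -4)
Z(B) = 0
(Z(11) + 186)*(x(0*1) + ((-112 + 98) - 165)) = (0 + 186)*(-4 + ((-112 + 98) - 165)) = 186*(-4 + (-14 - 165)) = 186*(-4 - 179) = 186*(-183) = -34038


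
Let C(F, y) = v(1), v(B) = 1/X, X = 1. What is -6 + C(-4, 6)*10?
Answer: 4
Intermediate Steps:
v(B) = 1 (v(B) = 1/1 = 1)
C(F, y) = 1
-6 + C(-4, 6)*10 = -6 + 1*10 = -6 + 10 = 4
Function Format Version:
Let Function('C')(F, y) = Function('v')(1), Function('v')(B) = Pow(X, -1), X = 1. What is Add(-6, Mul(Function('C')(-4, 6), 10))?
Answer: 4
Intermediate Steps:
Function('v')(B) = 1 (Function('v')(B) = Pow(1, -1) = 1)
Function('C')(F, y) = 1
Add(-6, Mul(Function('C')(-4, 6), 10)) = Add(-6, Mul(1, 10)) = Add(-6, 10) = 4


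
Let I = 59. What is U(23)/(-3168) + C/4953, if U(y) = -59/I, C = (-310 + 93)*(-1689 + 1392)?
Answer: 68059795/5230368 ≈ 13.012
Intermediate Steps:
C = 64449 (C = -217*(-297) = 64449)
U(y) = -1 (U(y) = -59/59 = -59*1/59 = -1)
U(23)/(-3168) + C/4953 = -1/(-3168) + 64449/4953 = -1*(-1/3168) + 64449*(1/4953) = 1/3168 + 21483/1651 = 68059795/5230368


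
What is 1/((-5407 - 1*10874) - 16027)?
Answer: -1/32308 ≈ -3.0952e-5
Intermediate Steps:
1/((-5407 - 1*10874) - 16027) = 1/((-5407 - 10874) - 16027) = 1/(-16281 - 16027) = 1/(-32308) = -1/32308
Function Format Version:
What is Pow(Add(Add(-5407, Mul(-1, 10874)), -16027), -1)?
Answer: Rational(-1, 32308) ≈ -3.0952e-5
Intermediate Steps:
Pow(Add(Add(-5407, Mul(-1, 10874)), -16027), -1) = Pow(Add(Add(-5407, -10874), -16027), -1) = Pow(Add(-16281, -16027), -1) = Pow(-32308, -1) = Rational(-1, 32308)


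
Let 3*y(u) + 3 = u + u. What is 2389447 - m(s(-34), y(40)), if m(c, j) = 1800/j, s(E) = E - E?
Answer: 183982019/77 ≈ 2.3894e+6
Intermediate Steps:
s(E) = 0
y(u) = -1 + 2*u/3 (y(u) = -1 + (u + u)/3 = -1 + (2*u)/3 = -1 + 2*u/3)
2389447 - m(s(-34), y(40)) = 2389447 - 1800/(-1 + (2/3)*40) = 2389447 - 1800/(-1 + 80/3) = 2389447 - 1800/77/3 = 2389447 - 1800*3/77 = 2389447 - 1*5400/77 = 2389447 - 5400/77 = 183982019/77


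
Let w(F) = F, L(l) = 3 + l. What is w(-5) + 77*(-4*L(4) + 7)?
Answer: -1622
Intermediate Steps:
w(-5) + 77*(-4*L(4) + 7) = -5 + 77*(-4*(3 + 4) + 7) = -5 + 77*(-4*7 + 7) = -5 + 77*(-28 + 7) = -5 + 77*(-21) = -5 - 1617 = -1622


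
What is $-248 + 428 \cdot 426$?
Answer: $182080$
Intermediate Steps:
$-248 + 428 \cdot 426 = -248 + 182328 = 182080$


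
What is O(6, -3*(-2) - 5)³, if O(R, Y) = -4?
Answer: -64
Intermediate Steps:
O(6, -3*(-2) - 5)³ = (-4)³ = -64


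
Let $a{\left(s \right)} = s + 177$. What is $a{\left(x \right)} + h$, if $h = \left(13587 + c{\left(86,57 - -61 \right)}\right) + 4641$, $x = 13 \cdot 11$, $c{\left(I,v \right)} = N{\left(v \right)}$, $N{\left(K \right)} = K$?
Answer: $18666$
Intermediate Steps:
$c{\left(I,v \right)} = v$
$x = 143$
$a{\left(s \right)} = 177 + s$
$h = 18346$ ($h = \left(13587 + \left(57 - -61\right)\right) + 4641 = \left(13587 + \left(57 + 61\right)\right) + 4641 = \left(13587 + 118\right) + 4641 = 13705 + 4641 = 18346$)
$a{\left(x \right)} + h = \left(177 + 143\right) + 18346 = 320 + 18346 = 18666$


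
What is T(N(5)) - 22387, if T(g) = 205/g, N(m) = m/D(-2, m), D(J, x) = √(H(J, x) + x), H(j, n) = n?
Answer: -22387 + 41*√10 ≈ -22257.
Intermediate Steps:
D(J, x) = √2*√x (D(J, x) = √(x + x) = √(2*x) = √2*√x)
N(m) = √2*√m/2 (N(m) = m/((√2*√m)) = m*(√2/(2*√m)) = √2*√m/2)
T(N(5)) - 22387 = 205/((√2*√5/2)) - 22387 = 205/((√10/2)) - 22387 = 205*(√10/5) - 22387 = 41*√10 - 22387 = -22387 + 41*√10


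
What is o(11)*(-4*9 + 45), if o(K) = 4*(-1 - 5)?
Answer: -216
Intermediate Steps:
o(K) = -24 (o(K) = 4*(-6) = -24)
o(11)*(-4*9 + 45) = -24*(-4*9 + 45) = -24*(-36 + 45) = -24*9 = -216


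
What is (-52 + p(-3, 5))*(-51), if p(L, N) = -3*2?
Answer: 2958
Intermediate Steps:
p(L, N) = -6
(-52 + p(-3, 5))*(-51) = (-52 - 6)*(-51) = -58*(-51) = 2958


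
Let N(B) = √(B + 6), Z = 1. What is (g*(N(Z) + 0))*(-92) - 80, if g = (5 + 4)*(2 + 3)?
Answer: -80 - 4140*√7 ≈ -11033.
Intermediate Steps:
N(B) = √(6 + B)
g = 45 (g = 9*5 = 45)
(g*(N(Z) + 0))*(-92) - 80 = (45*(√(6 + 1) + 0))*(-92) - 80 = (45*(√7 + 0))*(-92) - 80 = (45*√7)*(-92) - 80 = -4140*√7 - 80 = -80 - 4140*√7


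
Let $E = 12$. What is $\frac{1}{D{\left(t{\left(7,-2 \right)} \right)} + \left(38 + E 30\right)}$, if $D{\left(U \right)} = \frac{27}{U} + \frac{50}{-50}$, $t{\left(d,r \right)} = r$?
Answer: $\frac{2}{767} \approx 0.0026076$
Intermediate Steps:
$D{\left(U \right)} = -1 + \frac{27}{U}$ ($D{\left(U \right)} = \frac{27}{U} + 50 \left(- \frac{1}{50}\right) = \frac{27}{U} - 1 = -1 + \frac{27}{U}$)
$\frac{1}{D{\left(t{\left(7,-2 \right)} \right)} + \left(38 + E 30\right)} = \frac{1}{\frac{27 - -2}{-2} + \left(38 + 12 \cdot 30\right)} = \frac{1}{- \frac{27 + 2}{2} + \left(38 + 360\right)} = \frac{1}{\left(- \frac{1}{2}\right) 29 + 398} = \frac{1}{- \frac{29}{2} + 398} = \frac{1}{\frac{767}{2}} = \frac{2}{767}$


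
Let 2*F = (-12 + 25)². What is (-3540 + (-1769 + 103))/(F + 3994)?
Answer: -10412/8157 ≈ -1.2764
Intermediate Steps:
F = 169/2 (F = (-12 + 25)²/2 = (½)*13² = (½)*169 = 169/2 ≈ 84.500)
(-3540 + (-1769 + 103))/(F + 3994) = (-3540 + (-1769 + 103))/(169/2 + 3994) = (-3540 - 1666)/(8157/2) = -5206*2/8157 = -10412/8157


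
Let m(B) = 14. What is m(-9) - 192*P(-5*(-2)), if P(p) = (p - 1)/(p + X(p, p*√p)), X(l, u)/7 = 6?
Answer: -250/13 ≈ -19.231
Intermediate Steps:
X(l, u) = 42 (X(l, u) = 7*6 = 42)
P(p) = (-1 + p)/(42 + p) (P(p) = (p - 1)/(p + 42) = (-1 + p)/(42 + p))
m(-9) - 192*P(-5*(-2)) = 14 - 192*(-1 - 5*(-2))/(42 - 5*(-2)) = 14 - 192*(-1 + 10)/(42 + 10) = 14 - 192*9/52 = 14 - 432/13 = -250/13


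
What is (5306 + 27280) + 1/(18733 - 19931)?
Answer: 39038027/1198 ≈ 32586.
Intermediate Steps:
(5306 + 27280) + 1/(18733 - 19931) = 32586 + 1/(-1198) = 32586 - 1/1198 = 39038027/1198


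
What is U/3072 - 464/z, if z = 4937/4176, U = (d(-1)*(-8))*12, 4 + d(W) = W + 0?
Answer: -61980563/157984 ≈ -392.32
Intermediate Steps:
d(W) = -4 + W (d(W) = -4 + (W + 0) = -4 + W)
U = 480 (U = ((-4 - 1)*(-8))*12 = -5*(-8)*12 = 40*12 = 480)
z = 4937/4176 (z = 4937*(1/4176) = 4937/4176 ≈ 1.1822)
U/3072 - 464/z = 480/3072 - 464/4937/4176 = 480*(1/3072) - 464*4176/4937 = 5/32 - 1937664/4937 = -61980563/157984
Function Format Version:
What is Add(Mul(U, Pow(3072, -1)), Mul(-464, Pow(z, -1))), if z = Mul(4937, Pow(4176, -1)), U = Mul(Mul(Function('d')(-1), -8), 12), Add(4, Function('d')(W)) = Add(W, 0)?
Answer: Rational(-61980563, 157984) ≈ -392.32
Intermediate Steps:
Function('d')(W) = Add(-4, W) (Function('d')(W) = Add(-4, Add(W, 0)) = Add(-4, W))
U = 480 (U = Mul(Mul(Add(-4, -1), -8), 12) = Mul(Mul(-5, -8), 12) = Mul(40, 12) = 480)
z = Rational(4937, 4176) (z = Mul(4937, Rational(1, 4176)) = Rational(4937, 4176) ≈ 1.1822)
Add(Mul(U, Pow(3072, -1)), Mul(-464, Pow(z, -1))) = Add(Mul(480, Pow(3072, -1)), Mul(-464, Pow(Rational(4937, 4176), -1))) = Add(Mul(480, Rational(1, 3072)), Mul(-464, Rational(4176, 4937))) = Add(Rational(5, 32), Rational(-1937664, 4937)) = Rational(-61980563, 157984)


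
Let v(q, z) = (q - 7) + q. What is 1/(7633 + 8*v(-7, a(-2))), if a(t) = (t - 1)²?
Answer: 1/7465 ≈ 0.00013396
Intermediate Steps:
a(t) = (-1 + t)²
v(q, z) = -7 + 2*q (v(q, z) = (-7 + q) + q = -7 + 2*q)
1/(7633 + 8*v(-7, a(-2))) = 1/(7633 + 8*(-7 + 2*(-7))) = 1/(7633 + 8*(-7 - 14)) = 1/(7633 + 8*(-21)) = 1/(7633 - 168) = 1/7465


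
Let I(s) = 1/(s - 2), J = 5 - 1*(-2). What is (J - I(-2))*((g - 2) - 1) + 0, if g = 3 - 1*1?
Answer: -29/4 ≈ -7.2500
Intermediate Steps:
g = 2 (g = 3 - 1 = 2)
J = 7 (J = 5 + 2 = 7)
I(s) = 1/(-2 + s)
(J - I(-2))*((g - 2) - 1) + 0 = (7 - 1/(-2 - 2))*((2 - 2) - 1) + 0 = (7 - 1/(-4))*(0 - 1) + 0 = (7 - 1*(-¼))*(-1) + 0 = (7 + ¼)*(-1) + 0 = (29/4)*(-1) + 0 = -29/4 + 0 = -29/4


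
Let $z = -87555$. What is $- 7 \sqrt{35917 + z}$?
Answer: $- 7 i \sqrt{51638} \approx - 1590.7 i$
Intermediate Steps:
$- 7 \sqrt{35917 + z} = - 7 \sqrt{35917 - 87555} = - 7 \sqrt{-51638} = - 7 i \sqrt{51638}$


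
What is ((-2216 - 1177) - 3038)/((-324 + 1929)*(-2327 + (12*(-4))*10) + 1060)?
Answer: 6431/4504175 ≈ 0.0014278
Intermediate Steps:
((-2216 - 1177) - 3038)/((-324 + 1929)*(-2327 + (12*(-4))*10) + 1060) = (-3393 - 3038)/(1605*(-2327 - 48*10) + 1060) = -6431/(1605*(-2327 - 480) + 1060) = -6431/(1605*(-2807) + 1060) = -6431/(-4505235 + 1060) = -6431/(-4504175) = -6431*(-1/4504175) = 6431/4504175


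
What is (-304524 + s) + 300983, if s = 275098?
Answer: 271557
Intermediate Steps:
(-304524 + s) + 300983 = (-304524 + 275098) + 300983 = -29426 + 300983 = 271557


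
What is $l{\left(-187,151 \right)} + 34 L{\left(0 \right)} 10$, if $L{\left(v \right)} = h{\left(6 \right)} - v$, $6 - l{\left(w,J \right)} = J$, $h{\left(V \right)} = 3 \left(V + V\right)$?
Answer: $12095$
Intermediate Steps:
$h{\left(V \right)} = 6 V$ ($h{\left(V \right)} = 3 \cdot 2 V = 6 V$)
$l{\left(w,J \right)} = 6 - J$
$L{\left(v \right)} = 36 - v$ ($L{\left(v \right)} = 6 \cdot 6 - v = 36 - v$)
$l{\left(-187,151 \right)} + 34 L{\left(0 \right)} 10 = \left(6 - 151\right) + 34 \left(36 - 0\right) 10 = \left(6 - 151\right) + 34 \left(36 + 0\right) 10 = -145 + 34 \cdot 36 \cdot 10 = -145 + 1224 \cdot 10 = -145 + 12240 = 12095$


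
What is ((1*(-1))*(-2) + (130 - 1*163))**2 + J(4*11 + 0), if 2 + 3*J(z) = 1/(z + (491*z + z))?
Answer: 20831551/21692 ≈ 960.33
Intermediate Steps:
J(z) = -2/3 + 1/(1479*z) (J(z) = -2/3 + 1/(3*(z + (491*z + z))) = -2/3 + 1/(3*(z + 492*z)) = -2/3 + 1/(3*((493*z))) = -2/3 + (1/(493*z))/3 = -2/3 + 1/(1479*z))
((1*(-1))*(-2) + (130 - 1*163))**2 + J(4*11 + 0) = ((1*(-1))*(-2) + (130 - 1*163))**2 + (1 - 986*(4*11 + 0))/(1479*(4*11 + 0)) = (-1*(-2) + (130 - 163))**2 + (1 - 986*(44 + 0))/(1479*(44 + 0)) = (2 - 33)**2 + (1/1479)*(1 - 986*44)/44 = (-31)**2 + (1/1479)*(1/44)*(1 - 43384) = 961 + (1/1479)*(1/44)*(-43383) = 961 - 14461/21692 = 20831551/21692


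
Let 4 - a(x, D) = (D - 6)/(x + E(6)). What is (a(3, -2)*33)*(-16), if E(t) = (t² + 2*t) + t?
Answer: -41536/19 ≈ -2186.1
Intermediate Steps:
E(t) = t² + 3*t
a(x, D) = 4 - (-6 + D)/(54 + x) (a(x, D) = 4 - (D - 6)/(x + 6*(3 + 6)) = 4 - (-6 + D)/(x + 6*9) = 4 - (-6 + D)/(x + 54) = 4 - (-6 + D)/(54 + x))
(a(3, -2)*33)*(-16) = (((222 - 1*(-2) + 4*3)/(54 + 3))*33)*(-16) = (((222 + 2 + 12)/57)*33)*(-16) = (((1/57)*236)*33)*(-16) = ((236/57)*33)*(-16) = (2596/19)*(-16) = -41536/19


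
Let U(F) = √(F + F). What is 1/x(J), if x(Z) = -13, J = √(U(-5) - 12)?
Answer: -1/13 ≈ -0.076923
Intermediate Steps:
U(F) = √2*√F (U(F) = √(2*F) = √2*√F)
J = √(-12 + I*√10) (J = √(√2*√(-5) - 12) = √(√2*(I*√5) - 12) = √(I*√10 - 12) = √(-12 + I*√10) ≈ 0.45259 + 3.4935*I)
1/x(J) = 1/(-13) = -1/13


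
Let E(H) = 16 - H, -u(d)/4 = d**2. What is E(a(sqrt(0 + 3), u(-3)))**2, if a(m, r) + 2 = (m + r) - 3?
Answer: (57 - sqrt(3))**2 ≈ 3054.5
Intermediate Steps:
u(d) = -4*d**2
a(m, r) = -5 + m + r (a(m, r) = -2 + ((m + r) - 3) = -2 + (-3 + m + r) = -5 + m + r)
E(a(sqrt(0 + 3), u(-3)))**2 = (16 - (-5 + sqrt(0 + 3) - 4*(-3)**2))**2 = (16 - (-5 + sqrt(3) - 4*9))**2 = (16 - (-5 + sqrt(3) - 36))**2 = (16 - (-41 + sqrt(3)))**2 = (16 + (41 - sqrt(3)))**2 = (57 - sqrt(3))**2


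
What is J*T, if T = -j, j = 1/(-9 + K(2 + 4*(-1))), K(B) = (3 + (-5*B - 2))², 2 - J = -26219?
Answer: -26221/112 ≈ -234.12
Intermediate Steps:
J = 26221 (J = 2 - 1*(-26219) = 2 + 26219 = 26221)
K(B) = (1 - 5*B)² (K(B) = (3 + (-2 - 5*B))² = (1 - 5*B)²)
j = 1/112 (j = 1/(-9 + (-1 + 5*(2 + 4*(-1)))²) = 1/(-9 + (-1 + 5*(2 - 4))²) = 1/(-9 + (-1 + 5*(-2))²) = 1/(-9 + (-1 - 10)²) = 1/(-9 + (-11)²) = 1/(-9 + 121) = 1/112 ≈ 0.0089286)
T = -1/112 (T = -1*1/112 = -1/112 ≈ -0.0089286)
J*T = 26221*(-1/112) = -26221/112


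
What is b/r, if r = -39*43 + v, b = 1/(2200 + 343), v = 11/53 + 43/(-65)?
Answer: -3445/14695562147 ≈ -2.3442e-7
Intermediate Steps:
v = -1564/3445 (v = 11*(1/53) + 43*(-1/65) = 11/53 - 43/65 = -1564/3445 ≈ -0.45399)
b = 1/2543 ≈ 0.00039324
r = -5778829/3445 (r = -39*43 - 1564/3445 = -1677 - 1564/3445 = -5778829/3445 ≈ -1677.5)
b/r = 1/(2543*(-5778829/3445)) = (1/2543)*(-3445/5778829) = -3445/14695562147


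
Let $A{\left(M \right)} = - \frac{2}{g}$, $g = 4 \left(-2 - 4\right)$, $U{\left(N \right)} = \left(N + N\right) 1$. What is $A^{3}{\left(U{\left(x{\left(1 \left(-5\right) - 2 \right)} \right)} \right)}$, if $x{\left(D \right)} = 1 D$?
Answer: $\frac{1}{1728} \approx 0.0005787$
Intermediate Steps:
$x{\left(D \right)} = D$
$U{\left(N \right)} = 2 N$ ($U{\left(N \right)} = 2 N 1 = 2 N$)
$g = -24$ ($g = 4 \left(-6\right) = -24$)
$A{\left(M \right)} = \frac{1}{12}$ ($A{\left(M \right)} = - \frac{2}{-24} = \left(-2\right) \left(- \frac{1}{24}\right) = \frac{1}{12}$)
$A^{3}{\left(U{\left(x{\left(1 \left(-5\right) - 2 \right)} \right)} \right)} = \left(\frac{1}{12}\right)^{3} = \frac{1}{1728}$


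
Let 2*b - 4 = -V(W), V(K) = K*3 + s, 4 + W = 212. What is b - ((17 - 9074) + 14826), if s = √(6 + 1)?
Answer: -6079 - √7/2 ≈ -6080.3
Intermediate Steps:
s = √7 ≈ 2.6458
W = 208 (W = -4 + 212 = 208)
V(K) = √7 + 3*K (V(K) = K*3 + √7 = 3*K + √7 = √7 + 3*K)
b = -310 - √7/2 (b = 2 + (-(√7 + 3*208))/2 = 2 + (-(√7 + 624))/2 = 2 + (-(624 + √7))/2 = 2 + (-624 - √7)/2 = 2 + (-312 - √7/2) = -310 - √7/2 ≈ -311.32)
b - ((17 - 9074) + 14826) = (-310 - √7/2) - ((17 - 9074) + 14826) = (-310 - √7/2) - (-9057 + 14826) = (-310 - √7/2) - 1*5769 = (-310 - √7/2) - 5769 = -6079 - √7/2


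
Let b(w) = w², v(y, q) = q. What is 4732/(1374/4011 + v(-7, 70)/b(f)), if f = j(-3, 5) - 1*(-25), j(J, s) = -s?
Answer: 253067360/27679 ≈ 9142.9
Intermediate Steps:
f = 20 (f = -1*5 - 1*(-25) = -5 + 25 = 20)
4732/(1374/4011 + v(-7, 70)/b(f)) = 4732/(1374/4011 + 70/(20²)) = 4732/(1374*(1/4011) + 70/400) = 4732/(458/1337 + 70*(1/400)) = 4732/(458/1337 + 7/40) = 4732/(27679/53480) = 4732*(53480/27679) = 253067360/27679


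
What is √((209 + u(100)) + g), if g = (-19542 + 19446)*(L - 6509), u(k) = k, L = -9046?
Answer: √1493589 ≈ 1222.1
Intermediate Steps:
g = 1493280 (g = (-19542 + 19446)*(-9046 - 6509) = -96*(-15555) = 1493280)
√((209 + u(100)) + g) = √((209 + 100) + 1493280) = √(309 + 1493280) = √1493589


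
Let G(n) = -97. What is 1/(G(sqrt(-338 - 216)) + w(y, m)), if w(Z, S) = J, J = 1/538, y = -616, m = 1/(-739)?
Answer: -538/52185 ≈ -0.010309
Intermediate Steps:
m = -1/739 ≈ -0.0013532
J = 1/538 ≈ 0.0018587
w(Z, S) = 1/538
1/(G(sqrt(-338 - 216)) + w(y, m)) = 1/(-97 + 1/538) = 1/(-52185/538) = -538/52185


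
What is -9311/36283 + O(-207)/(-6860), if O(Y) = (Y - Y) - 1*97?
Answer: -60354009/248901380 ≈ -0.24248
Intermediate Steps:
O(Y) = -97 (O(Y) = 0 - 97 = -97)
-9311/36283 + O(-207)/(-6860) = -9311/36283 - 97/(-6860) = -9311*1/36283 - 97*(-1/6860) = -9311/36283 + 97/6860 = -60354009/248901380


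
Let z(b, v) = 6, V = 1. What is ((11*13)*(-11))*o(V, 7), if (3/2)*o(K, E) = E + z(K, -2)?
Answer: -40898/3 ≈ -13633.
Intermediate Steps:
o(K, E) = 4 + 2*E/3 (o(K, E) = 2*(E + 6)/3 = 2*(6 + E)/3 = 4 + 2*E/3)
((11*13)*(-11))*o(V, 7) = ((11*13)*(-11))*(4 + (2/3)*7) = (143*(-11))*(4 + 14/3) = -1573*26/3 = -40898/3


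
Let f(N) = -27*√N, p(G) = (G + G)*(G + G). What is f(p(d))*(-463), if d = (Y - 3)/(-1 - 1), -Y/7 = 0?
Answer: 37503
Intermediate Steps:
Y = 0 (Y = -7*0 = 0)
d = 3/2 (d = (0 - 3)/(-1 - 1) = -3/(-2) = -3*(-½) = 3/2 ≈ 1.5000)
p(G) = 4*G² (p(G) = (2*G)*(2*G) = 4*G²)
f(p(d))*(-463) = -27*√(4*(3/2)²)*(-463) = -27*√(4*(9/4))*(-463) = -27*√9*(-463) = -27*3*(-463) = -81*(-463) = 37503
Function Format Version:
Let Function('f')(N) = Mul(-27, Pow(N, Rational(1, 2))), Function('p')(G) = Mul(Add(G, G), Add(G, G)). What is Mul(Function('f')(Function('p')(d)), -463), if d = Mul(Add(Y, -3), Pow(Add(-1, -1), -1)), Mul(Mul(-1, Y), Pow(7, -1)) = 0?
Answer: 37503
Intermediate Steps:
Y = 0 (Y = Mul(-7, 0) = 0)
d = Rational(3, 2) (d = Mul(Add(0, -3), Pow(Add(-1, -1), -1)) = Mul(-3, Pow(-2, -1)) = Mul(-3, Rational(-1, 2)) = Rational(3, 2) ≈ 1.5000)
Function('p')(G) = Mul(4, Pow(G, 2)) (Function('p')(G) = Mul(Mul(2, G), Mul(2, G)) = Mul(4, Pow(G, 2)))
Mul(Function('f')(Function('p')(d)), -463) = Mul(Mul(-27, Pow(Mul(4, Pow(Rational(3, 2), 2)), Rational(1, 2))), -463) = Mul(Mul(-27, Pow(Mul(4, Rational(9, 4)), Rational(1, 2))), -463) = Mul(Mul(-27, Pow(9, Rational(1, 2))), -463) = Mul(Mul(-27, 3), -463) = Mul(-81, -463) = 37503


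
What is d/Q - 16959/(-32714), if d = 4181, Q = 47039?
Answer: 934511635/1538833846 ≈ 0.60729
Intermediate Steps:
d/Q - 16959/(-32714) = 4181/47039 - 16959/(-32714) = 4181*(1/47039) - 16959*(-1/32714) = 4181/47039 + 16959/32714 = 934511635/1538833846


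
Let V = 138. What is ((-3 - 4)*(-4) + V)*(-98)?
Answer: -16268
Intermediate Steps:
((-3 - 4)*(-4) + V)*(-98) = ((-3 - 4)*(-4) + 138)*(-98) = (-7*(-4) + 138)*(-98) = (28 + 138)*(-98) = 166*(-98) = -16268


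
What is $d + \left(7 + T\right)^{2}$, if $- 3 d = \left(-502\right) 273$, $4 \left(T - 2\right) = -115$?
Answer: $\frac{737153}{16} \approx 46072.0$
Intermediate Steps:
$T = - \frac{107}{4}$ ($T = 2 + \frac{1}{4} \left(-115\right) = 2 - \frac{115}{4} = - \frac{107}{4} \approx -26.75$)
$d = 45682$ ($d = - \frac{\left(-502\right) 273}{3} = \left(- \frac{1}{3}\right) \left(-137046\right) = 45682$)
$d + \left(7 + T\right)^{2} = 45682 + \left(7 - \frac{107}{4}\right)^{2} = 45682 + \left(- \frac{79}{4}\right)^{2} = 45682 + \frac{6241}{16} = \frac{737153}{16}$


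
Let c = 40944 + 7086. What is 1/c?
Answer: 1/48030 ≈ 2.0820e-5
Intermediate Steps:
c = 48030
1/c = 1/48030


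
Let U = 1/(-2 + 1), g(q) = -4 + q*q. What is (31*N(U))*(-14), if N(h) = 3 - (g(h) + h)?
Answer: -3038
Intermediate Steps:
g(q) = -4 + q²
U = -1 (U = 1/(-1) = -1)
N(h) = 7 - h - h² (N(h) = 3 - ((-4 + h²) + h) = 3 - (-4 + h + h²) = 3 + (4 - h - h²) = 7 - h - h²)
(31*N(U))*(-14) = (31*(7 - 1*(-1) - 1*(-1)²))*(-14) = (31*(7 + 1 - 1*1))*(-14) = (31*(7 + 1 - 1))*(-14) = (31*7)*(-14) = 217*(-14) = -3038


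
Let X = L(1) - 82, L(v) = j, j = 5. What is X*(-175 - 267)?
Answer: 34034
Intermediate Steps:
L(v) = 5
X = -77 (X = 5 - 82 = -77)
X*(-175 - 267) = -77*(-175 - 267) = -77*(-442) = 34034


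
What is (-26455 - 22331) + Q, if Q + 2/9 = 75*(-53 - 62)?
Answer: -516701/9 ≈ -57411.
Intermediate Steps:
Q = -77627/9 (Q = -2/9 + 75*(-53 - 62) = -2/9 + 75*(-115) = -2/9 - 8625 = -77627/9 ≈ -8625.2)
(-26455 - 22331) + Q = (-26455 - 22331) - 77627/9 = -48786 - 77627/9 = -516701/9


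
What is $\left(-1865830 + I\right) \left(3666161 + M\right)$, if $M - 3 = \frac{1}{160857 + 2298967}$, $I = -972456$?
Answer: $- \frac{12797999309801307591}{1229912} \approx -1.0406 \cdot 10^{13}$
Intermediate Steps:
$M = \frac{7379473}{2459824}$ ($M = 3 + \frac{1}{160857 + 2298967} = 3 + \frac{1}{2459824} = \frac{7379473}{2459824} \approx 3.0$)
$\left(-1865830 + I\right) \left(3666161 + M\right) = \left(-1865830 - 972456\right) \left(3666161 + \frac{7379473}{2459824}\right) = \left(-2838286\right) \frac{9018118195137}{2459824} = - \frac{12797999309801307591}{1229912}$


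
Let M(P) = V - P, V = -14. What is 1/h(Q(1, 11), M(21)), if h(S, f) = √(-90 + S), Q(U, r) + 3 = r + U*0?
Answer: -I*√82/82 ≈ -0.11043*I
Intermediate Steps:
Q(U, r) = -3 + r (Q(U, r) = -3 + (r + U*0) = -3 + (r + 0) = -3 + r)
M(P) = -14 - P
1/h(Q(1, 11), M(21)) = 1/(√(-90 + (-3 + 11))) = 1/(√(-90 + 8)) = 1/(√(-82)) = 1/(I*√82) = -I*√82/82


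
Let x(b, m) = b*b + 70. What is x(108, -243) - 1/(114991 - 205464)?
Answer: 1061610183/90473 ≈ 11734.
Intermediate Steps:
x(b, m) = 70 + b² (x(b, m) = b² + 70 = 70 + b²)
x(108, -243) - 1/(114991 - 205464) = (70 + 108²) - 1/(114991 - 205464) = (70 + 11664) - 1/(-90473) = 11734 - 1*(-1/90473) = 11734 + 1/90473 = 1061610183/90473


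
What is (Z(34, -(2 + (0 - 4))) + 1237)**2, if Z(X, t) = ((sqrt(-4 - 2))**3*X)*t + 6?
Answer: 546265 - 1014288*I*sqrt(6) ≈ 5.4627e+5 - 2.4845e+6*I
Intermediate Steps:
Z(X, t) = 6 - 6*I*X*t*sqrt(6) (Z(X, t) = ((sqrt(-6))**3*X)*t + 6 = ((I*sqrt(6))**3*X)*t + 6 = ((-6*I*sqrt(6))*X)*t + 6 = (-6*I*X*sqrt(6))*t + 6 = -6*I*X*t*sqrt(6) + 6 = 6 - 6*I*X*t*sqrt(6))
(Z(34, -(2 + (0 - 4))) + 1237)**2 = ((6 - 6*I*34*(-(2 + (0 - 4)))*sqrt(6)) + 1237)**2 = ((6 - 6*I*34*(-(2 - 4))*sqrt(6)) + 1237)**2 = ((6 - 6*I*34*(-1*(-2))*sqrt(6)) + 1237)**2 = ((6 - 6*I*34*2*sqrt(6)) + 1237)**2 = ((6 - 408*I*sqrt(6)) + 1237)**2 = (1243 - 408*I*sqrt(6))**2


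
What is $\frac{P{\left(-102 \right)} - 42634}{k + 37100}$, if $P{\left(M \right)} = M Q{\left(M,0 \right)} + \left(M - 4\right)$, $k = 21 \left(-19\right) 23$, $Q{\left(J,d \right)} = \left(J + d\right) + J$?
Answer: $- \frac{21932}{27923} \approx -0.78545$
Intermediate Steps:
$Q{\left(J,d \right)} = d + 2 J$
$k = -9177$ ($k = \left(-399\right) 23 = -9177$)
$P{\left(M \right)} = -4 + M + 2 M^{2}$ ($P{\left(M \right)} = M \left(0 + 2 M\right) + \left(M - 4\right) = M 2 M + \left(-4 + M\right) = 2 M^{2} + \left(-4 + M\right) = -4 + M + 2 M^{2}$)
$\frac{P{\left(-102 \right)} - 42634}{k + 37100} = \frac{\left(-4 - 102 + 2 \left(-102\right)^{2}\right) - 42634}{-9177 + 37100} = \frac{\left(-4 - 102 + 2 \cdot 10404\right) - 42634}{27923} = \left(\left(-4 - 102 + 20808\right) - 42634\right) \frac{1}{27923} = \left(20702 - 42634\right) \frac{1}{27923} = \left(-21932\right) \frac{1}{27923} = - \frac{21932}{27923}$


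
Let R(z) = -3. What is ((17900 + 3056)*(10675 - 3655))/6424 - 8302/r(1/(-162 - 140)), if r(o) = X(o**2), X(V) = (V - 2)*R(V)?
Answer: 9454774761466/439418463 ≈ 21517.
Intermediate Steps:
X(V) = 6 - 3*V (X(V) = (V - 2)*(-3) = (-2 + V)*(-3) = 6 - 3*V)
r(o) = 6 - 3*o**2
((17900 + 3056)*(10675 - 3655))/6424 - 8302/r(1/(-162 - 140)) = ((17900 + 3056)*(10675 - 3655))/6424 - 8302/(6 - 3/(-162 - 140)**2) = (20956*7020)*(1/6424) - 8302/(6 - 3*(1/(-302))**2) = 147111120*(1/6424) - 8302/(6 - 3*(-1/302)**2) = 18388890/803 - 8302/(6 - 3*1/91204) = 18388890/803 - 8302/(6 - 3/91204) = 18388890/803 - 8302/547221/91204 = 18388890/803 - 8302*91204/547221 = 18388890/803 - 757175608/547221 = 9454774761466/439418463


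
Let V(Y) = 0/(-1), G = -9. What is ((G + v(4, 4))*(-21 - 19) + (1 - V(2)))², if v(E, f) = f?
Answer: 40401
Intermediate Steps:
V(Y) = 0 (V(Y) = 0*(-1) = 0)
((G + v(4, 4))*(-21 - 19) + (1 - V(2)))² = ((-9 + 4)*(-21 - 19) + (1 - 1*0))² = (-5*(-40) + (1 + 0))² = (200 + 1)² = 201² = 40401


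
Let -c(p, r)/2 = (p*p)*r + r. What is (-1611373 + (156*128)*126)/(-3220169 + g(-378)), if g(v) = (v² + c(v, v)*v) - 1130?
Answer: -180919/8167007819 ≈ -2.2152e-5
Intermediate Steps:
c(p, r) = -2*r - 2*r*p² (c(p, r) = -2*((p*p)*r + r) = -2*(p²*r + r) = -2*(r*p² + r) = -2*(r + r*p²) = -2*r - 2*r*p²)
g(v) = -1130 + v² - 2*v²*(1 + v²) (g(v) = (v² + (-2*v*(1 + v²))*v) - 1130 = (v² - 2*v²*(1 + v²)) - 1130 = -1130 + v² - 2*v²*(1 + v²))
(-1611373 + (156*128)*126)/(-3220169 + g(-378)) = (-1611373 + (156*128)*126)/(-3220169 + (-1130 - 1*(-378)² - 2*(-378)⁴)) = (-1611373 + 19968*126)/(-3220169 + (-1130 - 1*142884 - 2*20415837456)) = (-1611373 + 2515968)/(-3220169 + (-1130 - 142884 - 40831674912)) = 904595/(-3220169 - 40831818926) = 904595/(-40835039095) = 904595*(-1/40835039095) = -180919/8167007819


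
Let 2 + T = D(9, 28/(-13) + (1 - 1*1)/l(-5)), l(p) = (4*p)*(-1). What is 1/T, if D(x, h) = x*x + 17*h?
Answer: 13/551 ≈ 0.023593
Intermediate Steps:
l(p) = -4*p
D(x, h) = x² + 17*h
T = 551/13 (T = -2 + (9² + 17*(28/(-13) + (1 - 1*1)/((-4*(-5))))) = -2 + (81 + 17*(28*(-1/13) + (1 - 1)/20)) = -2 + (81 + 17*(-28/13 + 0*(1/20))) = -2 + (81 + 17*(-28/13 + 0)) = -2 + (81 + 17*(-28/13)) = -2 + (81 - 476/13) = -2 + 577/13 = 551/13 ≈ 42.385)
1/T = 1/(551/13) = 13/551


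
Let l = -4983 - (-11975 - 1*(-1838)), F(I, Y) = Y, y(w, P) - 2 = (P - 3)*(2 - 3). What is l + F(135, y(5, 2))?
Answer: 5157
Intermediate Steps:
y(w, P) = 5 - P (y(w, P) = 2 + (P - 3)*(2 - 3) = 2 + (-3 + P)*(-1) = 2 + (3 - P) = 5 - P)
l = 5154 (l = -4983 - (-11975 + 1838) = -4983 - 1*(-10137) = -4983 + 10137 = 5154)
l + F(135, y(5, 2)) = 5154 + (5 - 1*2) = 5154 + (5 - 2) = 5154 + 3 = 5157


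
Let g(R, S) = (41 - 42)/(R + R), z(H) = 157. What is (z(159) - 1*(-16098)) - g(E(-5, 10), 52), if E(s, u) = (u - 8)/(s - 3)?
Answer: 16253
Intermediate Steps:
E(s, u) = (-8 + u)/(-3 + s)
g(R, S) = -1/(2*R)
(z(159) - 1*(-16098)) - g(E(-5, 10), 52) = (157 - 1*(-16098)) - (-1)/(2*((-8 + 10)/(-3 - 5))) = (157 + 16098) - (-1)/(2*(2/(-8))) = 16255 - (-1)/(2*((-⅛*2))) = 16255 - (-1)/(2*(-¼)) = 16255 - (-1)*(-4)/2 = 16255 - 1*2 = 16255 - 2 = 16253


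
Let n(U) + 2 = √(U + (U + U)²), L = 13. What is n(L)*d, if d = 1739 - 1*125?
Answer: -3228 + 1614*√689 ≈ 39138.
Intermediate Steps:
d = 1614 (d = 1739 - 125 = 1614)
n(U) = -2 + √(U + 4*U²) (n(U) = -2 + √(U + (U + U)²) = -2 + √(U + (2*U)²) = -2 + √(U + 4*U²))
n(L)*d = (-2 + √(13*(1 + 4*13)))*1614 = (-2 + √(13*(1 + 52)))*1614 = (-2 + √(13*53))*1614 = (-2 + √689)*1614 = -3228 + 1614*√689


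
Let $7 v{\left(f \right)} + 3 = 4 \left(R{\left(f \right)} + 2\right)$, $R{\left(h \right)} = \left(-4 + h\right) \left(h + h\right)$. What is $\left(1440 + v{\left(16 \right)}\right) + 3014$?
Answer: $\frac{32719}{7} \approx 4674.1$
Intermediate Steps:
$R{\left(h \right)} = 2 h \left(-4 + h\right)$ ($R{\left(h \right)} = \left(-4 + h\right) 2 h = 2 h \left(-4 + h\right)$)
$v{\left(f \right)} = \frac{5}{7} + \frac{8 f \left(-4 + f\right)}{7}$ ($v{\left(f \right)} = - \frac{3}{7} + \frac{4 \left(2 f \left(-4 + f\right) + 2\right)}{7} = - \frac{3}{7} + \frac{4 \left(2 + 2 f \left(-4 + f\right)\right)}{7} = - \frac{3}{7} + \frac{8 + 8 f \left(-4 + f\right)}{7} = - \frac{3}{7} + \left(\frac{8}{7} + \frac{8 f \left(-4 + f\right)}{7}\right) = \frac{5}{7} + \frac{8 f \left(-4 + f\right)}{7}$)
$\left(1440 + v{\left(16 \right)}\right) + 3014 = \left(1440 + \left(\frac{5}{7} + \frac{8}{7} \cdot 16 \left(-4 + 16\right)\right)\right) + 3014 = \left(1440 + \left(\frac{5}{7} + \frac{8}{7} \cdot 16 \cdot 12\right)\right) + 3014 = \left(1440 + \left(\frac{5}{7} + \frac{1536}{7}\right)\right) + 3014 = \left(1440 + \frac{1541}{7}\right) + 3014 = \frac{11621}{7} + 3014 = \frac{32719}{7}$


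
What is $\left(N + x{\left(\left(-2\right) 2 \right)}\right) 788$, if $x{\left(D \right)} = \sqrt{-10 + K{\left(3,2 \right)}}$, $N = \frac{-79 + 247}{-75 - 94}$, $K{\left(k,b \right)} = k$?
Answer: $- \frac{132384}{169} + 788 i \sqrt{7} \approx -783.34 + 2084.9 i$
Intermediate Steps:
$N = - \frac{168}{169}$ ($N = \frac{168}{-169} = 168 \left(- \frac{1}{169}\right) = - \frac{168}{169} \approx -0.99408$)
$x{\left(D \right)} = i \sqrt{7}$ ($x{\left(D \right)} = \sqrt{-10 + 3} = \sqrt{-7} = i \sqrt{7}$)
$\left(N + x{\left(\left(-2\right) 2 \right)}\right) 788 = \left(- \frac{168}{169} + i \sqrt{7}\right) 788 = - \frac{132384}{169} + 788 i \sqrt{7}$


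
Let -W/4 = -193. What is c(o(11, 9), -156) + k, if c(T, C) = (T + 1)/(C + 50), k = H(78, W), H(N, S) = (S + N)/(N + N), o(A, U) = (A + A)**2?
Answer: 1805/2067 ≈ 0.87325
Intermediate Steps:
W = 772 (W = -4*(-193) = 772)
o(A, U) = 4*A**2 (o(A, U) = (2*A)**2 = 4*A**2)
H(N, S) = (N + S)/(2*N) (H(N, S) = (N + S)/((2*N)) = (N + S)*(1/(2*N)) = (N + S)/(2*N))
k = 425/78 (k = (1/2)*(78 + 772)/78 = (1/2)*(1/78)*850 = 425/78 ≈ 5.4487)
c(T, C) = (1 + T)/(50 + C)
c(o(11, 9), -156) + k = (1 + 4*11**2)/(50 - 156) + 425/78 = (1 + 4*121)/(-106) + 425/78 = -(1 + 484)/106 + 425/78 = -1/106*485 + 425/78 = -485/106 + 425/78 = 1805/2067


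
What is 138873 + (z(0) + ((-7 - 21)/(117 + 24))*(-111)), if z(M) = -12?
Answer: 6527503/47 ≈ 1.3888e+5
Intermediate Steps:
138873 + (z(0) + ((-7 - 21)/(117 + 24))*(-111)) = 138873 + (-12 + ((-7 - 21)/(117 + 24))*(-111)) = 138873 + (-12 - 28/141*(-111)) = 138873 + (-12 + 1036/47) = 138873 + 472/47 = 6527503/47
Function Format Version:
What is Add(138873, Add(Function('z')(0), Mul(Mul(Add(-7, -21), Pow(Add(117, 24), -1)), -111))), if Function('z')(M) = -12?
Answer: Rational(6527503, 47) ≈ 1.3888e+5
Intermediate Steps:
Add(138873, Add(Function('z')(0), Mul(Mul(Add(-7, -21), Pow(Add(117, 24), -1)), -111))) = Add(138873, Add(-12, Mul(Mul(Add(-7, -21), Pow(Add(117, 24), -1)), -111))) = Add(138873, Add(-12, Mul(Mul(-28, Pow(141, -1)), -111))) = Add(138873, Add(-12, Mul(Mul(-28, Rational(1, 141)), -111))) = Add(138873, Add(-12, Mul(Rational(-28, 141), -111))) = Add(138873, Add(-12, Rational(1036, 47))) = Add(138873, Rational(472, 47)) = Rational(6527503, 47)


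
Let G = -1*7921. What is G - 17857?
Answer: -25778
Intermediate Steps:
G = -7921
G - 17857 = -7921 - 17857 = -25778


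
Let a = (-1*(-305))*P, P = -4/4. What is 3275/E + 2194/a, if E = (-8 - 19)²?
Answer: -600551/222345 ≈ -2.7010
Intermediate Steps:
P = -1 (P = -4*¼ = -1)
a = -305 (a = -1*(-305)*(-1) = 305*(-1) = -305)
E = 729 (E = (-27)² = 729)
3275/E + 2194/a = 3275/729 + 2194/(-305) = 3275*(1/729) + 2194*(-1/305) = 3275/729 - 2194/305 = -600551/222345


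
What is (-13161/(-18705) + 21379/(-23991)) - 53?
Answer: -7955995453/149583885 ≈ -53.188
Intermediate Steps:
(-13161/(-18705) + 21379/(-23991)) - 53 = (-13161*(-1/18705) + 21379*(-1/23991)) - 53 = (4387/6235 - 21379/23991) - 53 = -28049548/149583885 - 53 = -7955995453/149583885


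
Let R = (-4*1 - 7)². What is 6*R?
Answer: 726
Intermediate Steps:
R = 121 (R = (-4 - 7)² = (-11)² = 121)
6*R = 6*121 = 726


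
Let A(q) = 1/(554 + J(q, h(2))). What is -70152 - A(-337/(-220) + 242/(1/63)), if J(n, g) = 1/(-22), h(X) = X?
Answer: -854942446/12187 ≈ -70152.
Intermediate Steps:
J(n, g) = -1/22
A(q) = 22/12187 (A(q) = 1/(554 - 1/22) = 1/(12187/22) = 22/12187)
-70152 - A(-337/(-220) + 242/(1/63)) = -70152 - 1*22/12187 = -70152 - 22/12187 = -854942446/12187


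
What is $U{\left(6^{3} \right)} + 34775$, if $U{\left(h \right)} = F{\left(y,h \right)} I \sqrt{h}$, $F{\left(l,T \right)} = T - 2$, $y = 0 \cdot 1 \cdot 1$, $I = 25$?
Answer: $34775 + 32100 \sqrt{6} \approx 1.134 \cdot 10^{5}$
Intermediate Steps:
$y = 0$ ($y = 0 \cdot 1 = 0$)
$F{\left(l,T \right)} = -2 + T$
$U{\left(h \right)} = 25 \sqrt{h} \left(-2 + h\right)$ ($U{\left(h \right)} = \left(-2 + h\right) 25 \sqrt{h} = 25 \sqrt{h} \left(-2 + h\right)$)
$U{\left(6^{3} \right)} + 34775 = 25 \sqrt{6^{3}} \left(-2 + 6^{3}\right) + 34775 = 25 \sqrt{216} \left(-2 + 216\right) + 34775 = 25 \cdot 6 \sqrt{6} \cdot 214 + 34775 = 32100 \sqrt{6} + 34775 = 34775 + 32100 \sqrt{6}$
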